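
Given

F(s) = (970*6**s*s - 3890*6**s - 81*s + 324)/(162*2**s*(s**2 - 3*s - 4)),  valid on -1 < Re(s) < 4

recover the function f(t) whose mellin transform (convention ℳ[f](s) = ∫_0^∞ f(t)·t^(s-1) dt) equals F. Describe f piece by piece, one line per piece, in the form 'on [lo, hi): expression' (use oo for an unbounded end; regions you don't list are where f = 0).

split f at 1/2, 3: ℳ[f](s) collects 3 kernel integrals
the [0, 1/2) slice contributes ∫ t·t^(s-1) dt
segment 1/2 to 3 holds 2*t; add its integral
over [3, ∞), the kernel integral of t**(-4) enters the sum

on [0, 1/2): t
on [1/2, 3): 2*t
on [3, oo): t**(-4)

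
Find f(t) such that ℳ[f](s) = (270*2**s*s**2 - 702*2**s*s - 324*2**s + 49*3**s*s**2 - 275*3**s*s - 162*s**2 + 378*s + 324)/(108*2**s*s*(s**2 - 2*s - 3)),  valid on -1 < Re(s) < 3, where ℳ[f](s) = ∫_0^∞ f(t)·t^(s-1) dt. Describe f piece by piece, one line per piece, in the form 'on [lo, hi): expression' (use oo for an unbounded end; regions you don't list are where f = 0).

treat the 4 regions marked off by 1/2, 1, 3/2 separately and sum
for t in [0, 1/2): the term is ∫ t·t^(s-1)
∫ (2*t + 1)·t^(s-1) over [1/2, 1)
piece [1, 3/2): integrate t/2 against the kernel
on [3/2, ∞): add ∫ t**(-3)·t^(s-1) dt

on [0, 1/2): t
on [1/2, 1): 2*t + 1
on [1, 3/2): t/2
on [3/2, oo): t**(-3)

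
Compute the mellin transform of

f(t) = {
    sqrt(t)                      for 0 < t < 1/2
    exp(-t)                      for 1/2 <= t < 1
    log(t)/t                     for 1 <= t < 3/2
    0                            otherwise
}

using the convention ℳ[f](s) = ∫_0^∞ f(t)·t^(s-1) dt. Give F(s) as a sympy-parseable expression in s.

(3*2**s*(2*s + 1)*(s**2 - 2*s + 1)*uppergamma(s, 1/2) - 3*2**s*(2*s + 1)*(s**2 - 2*s + 1)*uppergamma(s, 1) + 3*2**s*(2*s + 1) + 3**s*s*(2*s + 1)*(-2*log(2) + 2*log(3)) - 2*3**s*(2*s + 1) + 3**s*(2*s + 1)*(-2*log(3) + 2*log(2)) + 3*sqrt(2)*(s**2 - 2*s + 1))/(3*2**s*(2*s + 1)*(s**2 - 2*s + 1))
  Re(s) > -1/2

cuts at 1/2, 1: linearity sums the 3 kernel integrals
segment [0, 1/2) carries sqrt(t); integrate it
∫ exp(-t)·t^(s-1) over [1/2, 1)
for t in [1, 3/2): the term is ∫ log(t)/t·t^(s-1)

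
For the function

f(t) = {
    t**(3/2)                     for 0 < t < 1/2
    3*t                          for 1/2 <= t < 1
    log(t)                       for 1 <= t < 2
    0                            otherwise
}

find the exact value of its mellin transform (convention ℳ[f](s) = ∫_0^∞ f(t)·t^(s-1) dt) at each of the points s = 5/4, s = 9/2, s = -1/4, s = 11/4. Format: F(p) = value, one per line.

F(5/4) = -679*2**(1/4)/550 - 2**(3/4)/6 + 8*2**(1/4)*log(2)/5 + 148/75
F(9/2) = sqrt(2)*(-182168 + 68137*sqrt(2) + 811008*log(2))/228096
F(-1/4) = -39*2**(3/4)/5 - 2*2**(1/4) - log(2**(2*2**(3/4))) + 20
F(11/4) = -8583*2**(3/4)/16456 - 2**(1/4)/20 + 564/605 + 16*2**(3/4)*log(2)/11

split f at 1/2, 1: ℳ[f](s) collects 3 kernel integrals
∫ over [0, 1/2) of t**(3/2)·t^(s-1) joins the sum
piece [1/2, 1): integrate 3*t against the kernel
segment 1 to 2 holds log(t); add its integral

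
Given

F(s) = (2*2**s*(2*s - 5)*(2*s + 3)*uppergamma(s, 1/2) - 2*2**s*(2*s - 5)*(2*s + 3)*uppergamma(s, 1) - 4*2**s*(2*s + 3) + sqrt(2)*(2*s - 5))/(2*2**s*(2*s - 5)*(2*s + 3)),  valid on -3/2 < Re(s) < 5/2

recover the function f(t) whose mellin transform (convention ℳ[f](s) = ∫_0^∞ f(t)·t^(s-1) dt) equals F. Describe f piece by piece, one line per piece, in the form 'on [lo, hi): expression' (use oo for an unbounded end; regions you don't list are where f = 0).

treat the 3 regions marked off by 1/2, 1 separately and sum
segment [0, 1/2) carries t**(3/2); integrate it
the [1/2, 1) slice contributes ∫ exp(-t)·t^(s-1) dt
[1, ∞) adds the kernel integral of t**(-5/2)

on [0, 1/2): t**(3/2)
on [1/2, 1): exp(-t)
on [1, oo): t**(-5/2)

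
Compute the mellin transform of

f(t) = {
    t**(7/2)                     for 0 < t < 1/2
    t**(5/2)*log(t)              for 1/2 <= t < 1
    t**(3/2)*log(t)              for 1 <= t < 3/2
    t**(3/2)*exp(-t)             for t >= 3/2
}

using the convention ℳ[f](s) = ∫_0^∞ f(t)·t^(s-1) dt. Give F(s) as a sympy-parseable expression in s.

strip the shared t-power: t**3 on [0, 1/2); t**2*log(t) on [1/2, 1); t*log(t) on [1, 3/2); …
undo the shared t-power: t**2 on [0, 1/2); t*log(t) on [1/2, 1); log(t) on [1, 3/2); …
treat the 4 regions marked off by 1/2, 1, 3/2 separately and sum
over [0, 1/2), the kernel integral of t**(7/2) enters the sum
on [1/2, 1) integrate f = t**(5/2)*log(t) against the kernel
[1, 3/2) adds the kernel integral of t**(3/2)*log(t)
segment [3/2, ∞) carries t**(3/2)*exp(-t); integrate it

2**(-s - 5/2)*(2**(s + 5/2)*(2*s + 3)**2*(2*s + 7)*(8*s + (2*s + 3)**2 + 16)*uppergamma(s + 3/2, 3/2) + 2**(s + 9/2)*(-2*s - 7)*(2*s + 3)**2 + 2**(s + 9/2)*(2*s + 7)*(8*s + (2*s + 3)**2 + 16) + 3**(s + 1/2)*(2*s + 3)*(2*s + 7)*(-12*log(2) + 12*log(3))*(8*s + (2*s + 3)**2 + 16) - 8*3**(s + 3/2)*(2*s + 7)*(8*s + (2*s + 3)**2 + 16) + (2*s + 3)**3*(2*s + 7)*log(4) + 4*(2*s + 3)**2*(2*s + 7)*log(2) + (2*s + 3)**2*(8*s + 28) + (2*s + 3)**2*(8*s + (2*s + 3)**2 + 16))/((2*s + 3)**2*(2*s + 7)*(8*s + (2*s + 3)**2 + 16))
  Re(s) > -7/2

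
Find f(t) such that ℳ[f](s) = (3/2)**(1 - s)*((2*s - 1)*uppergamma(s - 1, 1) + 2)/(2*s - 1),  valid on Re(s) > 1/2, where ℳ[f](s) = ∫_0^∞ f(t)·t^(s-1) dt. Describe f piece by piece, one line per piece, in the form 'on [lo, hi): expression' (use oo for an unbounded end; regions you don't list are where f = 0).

on [0, 2/3): sqrt(6)/(2*sqrt(t))
on [2/3, oo): exp(-3*t/2)/t

peel off the shared t-power: sqrt(6)*sqrt(t)/2 on [0, 2/3); exp(-3*t/2) on [2/3, ∞)
back out the common scale on t: sqrt(t) on [0, 1); exp(-t) on [1, ∞)
treat the 2 regions marked off by 2/3 separately and sum
∫ sqrt(6)/(2*sqrt(t))·t^(s-1) over [0, 2/3)
for t in [2/3, ∞): the term is ∫ exp(-3*t/2)/t·t^(s-1)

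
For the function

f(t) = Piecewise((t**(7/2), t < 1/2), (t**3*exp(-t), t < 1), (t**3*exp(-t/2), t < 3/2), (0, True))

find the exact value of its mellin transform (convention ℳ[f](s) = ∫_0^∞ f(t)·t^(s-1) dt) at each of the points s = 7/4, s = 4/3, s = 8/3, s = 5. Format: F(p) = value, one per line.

strip the shared t-power: t**(3/2) on [0, 1/2); t*exp(-t) on [1/2, 1); t*exp(-t/2) on [1, 3/2)
undo the shared t-power: sqrt(t) on [0, 1/2); exp(-t) on [1/2, 1); exp(-t/2) on [1, 3/2)
treat the 3 regions marked off by 1/2, 1 separately and sum
piece [0, 1/2): integrate t**(7/2) against the kernel
between 1/2 and 1 the integrand is t**3*exp(-t)·t^(s-1)
on [1, 3/2): add ∫ t**3*exp(-t/2)·t^(s-1) dt

F(7/4) = -16*2**(3/4)*uppergamma(19/4, 3/4) - uppergamma(19/4, 1) + 2**(3/4)/336 + uppergamma(19/4, 1/2) + 16*2**(3/4)*uppergamma(19/4, 1/2)
F(4/3) = -16*2**(1/3)*uppergamma(13/3, 3/4) - uppergamma(13/3, 1) + 3*2**(1/6)/464 + uppergamma(13/3, 1/2) + 16*2**(1/3)*uppergamma(13/3, 1/2)
F(8/3) = -32*2**(2/3)*uppergamma(17/3, 3/4) - uppergamma(17/3, 1) + 3*2**(5/6)/2368 + uppergamma(17/3, 1/2) + 32*2**(2/3)*uppergamma(17/3, 1/2)
F(5) = -174811815*exp(-3/4)/64 - 13700*exp(-1) + sqrt(2)/4352 + 273351111*exp(-1/2)/128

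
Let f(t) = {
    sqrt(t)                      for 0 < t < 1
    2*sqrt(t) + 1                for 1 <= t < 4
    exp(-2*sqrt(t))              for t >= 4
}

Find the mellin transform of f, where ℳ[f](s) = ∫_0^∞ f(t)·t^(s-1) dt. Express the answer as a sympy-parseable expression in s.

invert the power substitution to get t on [0, 1); 2*t + 1 on [1, 2); exp(-2*t) on [2, ∞)
decompose at 1, 4; ℳ[f](s) sums the 3 pieces' integrals
segment 0 to 1 holds sqrt(t); add its integral
∫ (2*sqrt(t) + 1)·t^(s-1) over [1, 4)
the [4, ∞) slice contributes ∫ exp(-2*sqrt(t))·t^(s-1) dt

(-16**s + 10*2**(6*s)*s - 4*2**(4*s)*s + 2*2**(2*s)*s*(2*s + 1)*uppergamma(2*s, 4) + 64**s)/(16**s*s*(2*s + 1))
  Re(s) > -1/2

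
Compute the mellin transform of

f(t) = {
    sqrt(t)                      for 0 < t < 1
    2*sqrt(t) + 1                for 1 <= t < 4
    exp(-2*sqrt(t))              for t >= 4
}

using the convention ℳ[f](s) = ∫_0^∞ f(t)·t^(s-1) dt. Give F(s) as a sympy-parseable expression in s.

invert the power substitution to get t on [0, 1); 2*t + 1 on [1, 2); exp(-2*t) on [2, ∞)
decompose at 1, 4; ℳ[f](s) sums the 3 pieces' integrals
on [0, 1) integrate f = sqrt(t) against the kernel
∫ over [1, 4) of (2*sqrt(t) + 1)·t^(s-1) joins the sum
∫ over [4, ∞) of exp(-2*sqrt(t))·t^(s-1) joins the sum

(-16**s + 10*2**(6*s)*s - 4*2**(4*s)*s + 2*2**(2*s)*s*(2*s + 1)*uppergamma(2*s, 4) + 64**s)/(16**s*s*(2*s + 1))
  Re(s) > -1/2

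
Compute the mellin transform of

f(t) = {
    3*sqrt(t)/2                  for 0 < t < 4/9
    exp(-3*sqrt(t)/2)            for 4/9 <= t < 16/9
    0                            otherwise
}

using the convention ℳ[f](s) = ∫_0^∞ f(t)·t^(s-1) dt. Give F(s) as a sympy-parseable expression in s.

2*((2*s + 1)*uppergamma(2*s, 1) - (2*s + 1)*uppergamma(2*s, 2) + 1)/((3/2)**(2*s)*(2*s + 1))
  Re(s) > -1/2

undo the power substitution: 3*t/2 on [0, 2/3); exp(-3*t/2) on [2/3, 4/3)
strip the common scale on t: t on [0, 1); exp(-t) on [1, 2)
cuts at 4/9: linearity sums the 2 kernel integrals
on [0, 4/9): add ∫ 3*sqrt(t)/2·t^(s-1) dt
segment 4/9 to 16/9 holds exp(-3*sqrt(t)/2); add its integral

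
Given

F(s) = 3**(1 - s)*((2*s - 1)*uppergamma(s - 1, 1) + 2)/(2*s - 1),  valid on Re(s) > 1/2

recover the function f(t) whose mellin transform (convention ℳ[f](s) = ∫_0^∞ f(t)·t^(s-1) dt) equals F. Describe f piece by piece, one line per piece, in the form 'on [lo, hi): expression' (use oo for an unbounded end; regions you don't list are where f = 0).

reversing the shared t-power: sqrt(3)*sqrt(t) on [0, 1/3); exp(-3*t) on [1/3, ∞)
peel off the common scale on t: sqrt(t) on [0, 1); exp(-t) on [1, ∞)
the 2 pieces separated at 1/3 each add one integral
[0, 1/3) adds the kernel integral of sqrt(3)/sqrt(t)
between 1/3 and ∞ the integrand is exp(-3*t)/t·t^(s-1)

on [0, 1/3): sqrt(3)/sqrt(t)
on [1/3, oo): exp(-3*t)/t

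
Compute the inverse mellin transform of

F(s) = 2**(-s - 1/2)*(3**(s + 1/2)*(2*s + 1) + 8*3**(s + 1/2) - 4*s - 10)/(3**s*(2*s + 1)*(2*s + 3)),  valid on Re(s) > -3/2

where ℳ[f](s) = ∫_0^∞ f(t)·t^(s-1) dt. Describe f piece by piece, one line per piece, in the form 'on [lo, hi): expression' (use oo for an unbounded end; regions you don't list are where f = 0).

on [0, 1/6): 3*sqrt(3)*t**(3/2)
on [1/6, 1/2): sqrt(3)*sqrt(t)*(2 - 3*t)

reversing the common scale on t: 3*sqrt(6)*t**(3/2)/4 on [0, 1/3); sqrt(6)*sqrt(t)*(2 - 3*t/2)/2 on [1/3, 1)
remove the common scale on t first: t**(3/2) on [0, 1/2); sqrt(t)*(2 - t) on [1/2, 3/2)
invert the shared t-power to get t on [0, 1/2); 2 - t on [1/2, 3/2)
decompose at 1/6; ℳ[f](s) sums the 2 pieces' integrals
[0, 1/6) adds the kernel integral of 3*sqrt(3)*t**(3/2)
between 1/6 and 1/2 the integrand is sqrt(3)*sqrt(t)*(2 - 3*t)·t^(s-1)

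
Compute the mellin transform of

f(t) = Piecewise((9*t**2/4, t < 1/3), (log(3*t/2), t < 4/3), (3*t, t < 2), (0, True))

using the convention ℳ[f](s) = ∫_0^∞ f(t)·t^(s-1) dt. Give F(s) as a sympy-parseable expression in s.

(-16*2**(2*s)*s**2*(s + 2) + 4*2**(2*s)*s*(s + 1)*(s + 2)*log(2) - 4*2**(2*s)*(s + 1)*(s + 2) + 24*6**s*s**2*(s + 2) + s**2*(s + 1) + 4*s*(s + 1)*(s + 2)*log(2) + 4*(s + 1)*(s + 2))/(4*3**s*s**2*(s + 1)*(s + 2))
  Re(s) > -2

undo the common scale on t: t**2 on [0, 1/2); log(t) on [1/2, 2); 2*t on [2, 3)
decompose at 1/3, 4/3; ℳ[f](s) sums the 3 pieces' integrals
segment 0 to 1/3 holds 9*t**2/4; add its integral
over [1/3, 4/3), the kernel integral of log(3*t/2) enters the sum
piece [4/3, 2): integrate 3*t against the kernel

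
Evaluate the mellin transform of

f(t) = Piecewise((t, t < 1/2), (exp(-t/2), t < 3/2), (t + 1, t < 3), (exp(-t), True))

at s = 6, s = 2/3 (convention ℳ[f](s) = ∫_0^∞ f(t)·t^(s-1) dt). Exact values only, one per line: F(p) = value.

F(6) = -260103*exp(-3/4)/16 + 2208*exp(-3) + 384913/896 + 157781*exp(-1/4)/16
F(2/3) = -6*2**(1/3)*3**(2/3)/5 - 2**(2/3)*uppergamma(2/3, 3/4) + uppergamma(2/3, 3) + 3*2**(1/3)/20 + 2**(2/3)*uppergamma(2/3, 1/4) + 33*3**(2/3)/10

f breaks at 1/2, 3/2, 3 into 4 integrals to sum
between 0 and 1/2 the integrand is t·t^(s-1)
∫ over [1/2, 3/2) of exp(-t/2)·t^(s-1) joins the sum
on [3/2, 3): add ∫ (t + 1)·t^(s-1) dt
over [3, ∞), the kernel integral of exp(-t) enters the sum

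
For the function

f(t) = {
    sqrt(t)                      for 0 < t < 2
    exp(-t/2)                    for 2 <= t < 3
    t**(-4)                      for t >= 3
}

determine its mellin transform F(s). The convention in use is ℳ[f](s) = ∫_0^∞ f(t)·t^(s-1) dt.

(2**s*(s - 4)*(2*s + 1)*uppergamma(s, 1) - 2**s*(s - 4)*(2*s + 1)*uppergamma(s, 3/2) + 2*2**(s + 1/2)*(s - 4) - 3**s*(2*s + 1)/81)/((s - 4)*(2*s + 1))
  -1/2 < Re(s) < 4

breakpoints 2, 3: one integral from each of the 3 segments
∫ over [0, 2) of sqrt(t)·t^(s-1) joins the sum
segment [2, 3) carries exp(-t/2); integrate it
on [3, ∞): add ∫ t**(-4)·t^(s-1) dt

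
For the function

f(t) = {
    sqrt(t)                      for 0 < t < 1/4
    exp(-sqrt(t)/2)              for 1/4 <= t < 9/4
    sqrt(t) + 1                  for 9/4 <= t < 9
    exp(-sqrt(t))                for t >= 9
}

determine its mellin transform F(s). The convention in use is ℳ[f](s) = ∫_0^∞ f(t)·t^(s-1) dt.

peel off the power substitution: t on [0, 1/2); exp(-t/2) on [1/2, 3/2); t + 1 on [3/2, 3); …
cuts at 1/4, 9/4, 9: linearity sums the 4 kernel integrals
for t in [0, 1/4): the term is ∫ sqrt(t)·t^(s-1)
∫ exp(-sqrt(t)/2)·t^(s-1) over [1/4, 9/4)
over [9/4, 9), the kernel integral of (sqrt(t) + 1) enters the sum
segment 9 to ∞ holds exp(-sqrt(t)); add its integral

(2**(2*s + 1)*s*(2*s + 1)*uppergamma(2*s, 3) + 2**(4*s + 1)*s*(2*s + 1)*uppergamma(2*s, 1/4) - 2**(4*s + 1)*s*(2*s + 1)*uppergamma(2*s, 3/4) + 8*36**s*s + 36**s - 5*9**s*s - 9**s + s)/(4**s*s*(2*s + 1))
  Re(s) > -1/2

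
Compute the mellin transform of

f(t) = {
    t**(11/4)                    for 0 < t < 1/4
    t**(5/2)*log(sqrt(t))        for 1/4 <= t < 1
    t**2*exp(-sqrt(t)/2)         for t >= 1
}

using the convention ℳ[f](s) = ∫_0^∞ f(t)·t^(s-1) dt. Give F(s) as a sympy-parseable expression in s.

(512*2**(4*s)*(4*s + 11)*(4*s + 4*(s + 2)**2 + 9)*uppergamma(2*s + 4, 1/2) - 32*2**(2*s)*(4*s + 11) + 4*s + (s + 2)*(4*s + 11)*log(4) + (4*s + 11)*log(2) + sqrt(2)*(4*s + 4*(s + 2)**2 + 9) + 11)/(16*2**(2*s)*(4*s + 11)*(4*s + 4*(s + 2)**2 + 9))
  Re(s) > -11/4

peel off the shared t-power: t**(3/4) on [0, 1/4); sqrt(t)*log(sqrt(t)) on [1/4, 1); exp(-sqrt(t)/2) on [1, ∞)
the power substitution comes off first: t**(3/2) on [0, 1/2); t*log(t) on [1/2, 1); exp(-t/2) on [1, ∞)
integrate the 3 segments split at 1/4, 1, then add the results
segment [0, 1/4) carries t**(11/4); integrate it
on [1/4, 1): add ∫ t**(5/2)*log(sqrt(t))·t^(s-1) dt
[1, ∞) adds the kernel integral of t**2*exp(-sqrt(t)/2)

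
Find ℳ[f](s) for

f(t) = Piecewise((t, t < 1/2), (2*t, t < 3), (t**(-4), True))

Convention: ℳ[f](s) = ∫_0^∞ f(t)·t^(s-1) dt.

(970*6**s*s - 3890*6**s - 81*s + 324)/(162*2**s*(s**2 - 3*s - 4))
  -1 < Re(s) < 4

integrate the 3 segments split at 1/2, 3, then add the results
piece [0, 1/2): integrate t against the kernel
segment 1/2 to 3 holds 2*t; add its integral
between 3 and ∞ the integrand is t**(-4)·t^(s-1)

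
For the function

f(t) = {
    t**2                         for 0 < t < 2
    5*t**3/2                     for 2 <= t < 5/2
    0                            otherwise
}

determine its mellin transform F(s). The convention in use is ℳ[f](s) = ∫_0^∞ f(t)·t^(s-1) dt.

(-320*2**s*(s + 2) + 64*2**s*(s + 3) + 625*5**s*(s + 2)/2**s)/(16*(s + 2)*(s + 3))
  Re(s) > -2

along the cuts 2, ℳ[f](s) splits into 2 integrals
piece [0, 2): integrate t**2 against the kernel
on [2, 5/2) integrate f = 5*t**3/2 against the kernel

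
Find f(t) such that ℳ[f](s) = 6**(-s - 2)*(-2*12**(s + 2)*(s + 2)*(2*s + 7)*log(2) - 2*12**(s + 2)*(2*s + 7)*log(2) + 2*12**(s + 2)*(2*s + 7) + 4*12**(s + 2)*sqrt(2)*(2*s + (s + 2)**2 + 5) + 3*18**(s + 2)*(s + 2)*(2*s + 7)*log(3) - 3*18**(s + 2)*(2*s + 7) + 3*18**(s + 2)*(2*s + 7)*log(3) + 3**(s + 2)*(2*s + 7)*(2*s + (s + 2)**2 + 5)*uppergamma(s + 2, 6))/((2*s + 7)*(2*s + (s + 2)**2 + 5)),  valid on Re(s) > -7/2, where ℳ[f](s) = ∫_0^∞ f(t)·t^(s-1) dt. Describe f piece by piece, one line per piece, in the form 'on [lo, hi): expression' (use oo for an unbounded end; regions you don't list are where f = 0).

on [0, 2): t**(7/2)
on [2, 3): t**3*log(t)
on [3, oo): t**2*exp(-2*t)

strip the shared t-power: t**(3/2) on [0, 2); t*log(t) on [2, 3); exp(-2*t) on [3, ∞)
the 3 pieces separated at 2, 3 each add one integral
[0, 2) adds the kernel integral of t**(7/2)
∫ t**3*log(t)·t^(s-1) over [2, 3)
∫ t**2*exp(-2*t)·t^(s-1) over [3, ∞)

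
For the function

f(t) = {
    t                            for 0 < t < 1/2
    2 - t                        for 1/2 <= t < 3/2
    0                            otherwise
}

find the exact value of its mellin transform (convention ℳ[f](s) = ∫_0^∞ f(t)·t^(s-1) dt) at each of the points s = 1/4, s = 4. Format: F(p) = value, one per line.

F(1/4) = 2**(3/4)*(-18 + 17*3**(1/4))/5
F(4) = 159/160

summing 2 kernel integrals split by 1/2 yields ℳ[f](s)
piece [0, 1/2): integrate t against the kernel
the [1/2, 3/2) slice contributes ∫ (2 - t)·t^(s-1) dt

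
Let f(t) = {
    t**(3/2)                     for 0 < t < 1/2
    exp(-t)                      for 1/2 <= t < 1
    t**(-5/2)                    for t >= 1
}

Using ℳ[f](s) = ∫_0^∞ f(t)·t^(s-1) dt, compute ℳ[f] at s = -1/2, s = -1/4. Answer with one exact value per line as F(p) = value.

decompose at 1/2, 1; ℳ[f](s) sums the 3 pieces' integrals
for t in [0, 1/2): the term is ∫ t**(3/2)·t^(s-1)
piece [1/2, 1): integrate exp(-t) against the kernel
piece [1, ∞): integrate t**(-5/2) against the kernel

F(-1/2) = -2*sqrt(pi)*erfc(sqrt(2)/2) - 2*exp(-1) + 2*sqrt(pi)*erfc(1) + 5/6 + 2*sqrt(2)*exp(-1/2)
F(-1/4) = -uppergamma(-1/4, 1) + 2**(3/4)/5 + 4/11 + uppergamma(-1/4, 1/2)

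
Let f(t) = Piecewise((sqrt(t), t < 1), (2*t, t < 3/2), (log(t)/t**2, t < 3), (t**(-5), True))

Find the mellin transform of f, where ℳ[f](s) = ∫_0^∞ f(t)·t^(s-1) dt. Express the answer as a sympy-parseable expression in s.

2**(1 - s)*(324*2**(s - 1)*(s - 5)*(s + 1)*(-2*s + (s - 1)**2 + 3) - 324*2**(s - 1)*(s - 5)*(2*s + 1)*(-2*s + (s - 1)**2 + 3) - 108*3**(s - 1)*(s - 5)*(s - 1)*(s + 1)*(2*s + 1)*log(3) + 108*3**(s - 1)*(s - 5)*(s - 1)*(s + 1)*(2*s + 1)*log(2) - 108*3**(s - 1)*(s - 5)*(s + 1)*(2*s + 1)*log(2) + 108*3**(s - 1)*(s - 5)*(s + 1)*(2*s + 1) + 108*3**(s - 1)*(s - 5)*(s + 1)*(2*s + 1)*log(3) + 729*3**(s - 1)*(s - 5)*(2*s + 1)*(-2*s + (s - 1)**2 + 3) + 54*6**(s - 1)*(s - 5)*(s - 1)*(s + 1)*(2*s + 1)*log(3) - 54*6**(s - 1)*(s - 5)*(s + 1)*(2*s + 1)*log(3) - 54*6**(s - 1)*(s - 5)*(s + 1)*(2*s + 1) - 2*6**(s - 1)*(s + 1)*(2*s + 1)*(-2*s + (s - 1)**2 + 3))/(162*(s - 5)*(s + 1)*(2*s + 1)*(-2*s + (s - 1)**2 + 3))
  -1/2 < Re(s) < 5

remove the shared t-power first: t**(3/2) on [0, 1); 2*t**2 on [1, 3/2); log(t)/t on [3/2, 3); …
split f at 1, 3/2, 3: ℳ[f](s) collects 4 kernel integrals
[0, 1) adds the kernel integral of sqrt(t)
on [1, 3/2) integrate f = 2*t against the kernel
[3/2, 3) adds the kernel integral of log(t)/t**2
on [3, ∞) integrate f = t**(-5) against the kernel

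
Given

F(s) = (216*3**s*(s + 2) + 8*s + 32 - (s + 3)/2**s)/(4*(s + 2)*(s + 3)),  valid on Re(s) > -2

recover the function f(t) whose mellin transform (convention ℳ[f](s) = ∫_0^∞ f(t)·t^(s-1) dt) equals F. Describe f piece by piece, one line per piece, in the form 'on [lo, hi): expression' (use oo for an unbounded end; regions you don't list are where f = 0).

breakpoints 1/2, 1: one integral from each of the 3 segments
∫ 3*t**2·t^(s-1) over [0, 1/2)
segment 1/2 to 1 holds 4*t**2; add its integral
for t in [1, 3): the term is ∫ 2*t**3·t^(s-1)

on [0, 1/2): 3*t**2
on [1/2, 1): 4*t**2
on [1, 3): 2*t**3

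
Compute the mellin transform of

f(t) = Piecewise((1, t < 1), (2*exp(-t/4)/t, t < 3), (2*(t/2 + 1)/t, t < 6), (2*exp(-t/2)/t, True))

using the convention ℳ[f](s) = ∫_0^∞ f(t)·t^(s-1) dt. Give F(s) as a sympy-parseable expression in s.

(2**s*s*(s - 1)*uppergamma(s - 1, 3) + 5*3**s*(1 - s)/3 - 2*3**s/3 + 4**s*s*(s - 1)*uppergamma(s - 1, 1/4)/2 - 4**s*s*(s - 1)*uppergamma(s - 1, 3/4)/2 + 4*6**s*(s - 1)/3 + 6**s/3 + s - 1)/(s*(s - 1))
  Re(s) > 0

reversing the common scale on t: 1 on [0, 1/2); exp(-t/2)/t on [1/2, 3/2); (t + 1)/t on [3/2, 3); …
strip the shared t-power: t on [0, 1/2); exp(-t/2) on [1/2, 3/2); t + 1 on [3/2, 3); …
the 4 pieces separated at 1, 3, 6 each add one integral
between 0 and 1 the integrand is 1·t^(s-1)
segment [1, 3) carries 2*exp(-t/4)/t; integrate it
the [3, 6) slice contributes ∫ 2*(t/2 + 1)/t·t^(s-1) dt
between 6 and ∞ the integrand is 2*exp(-t/2)/t·t^(s-1)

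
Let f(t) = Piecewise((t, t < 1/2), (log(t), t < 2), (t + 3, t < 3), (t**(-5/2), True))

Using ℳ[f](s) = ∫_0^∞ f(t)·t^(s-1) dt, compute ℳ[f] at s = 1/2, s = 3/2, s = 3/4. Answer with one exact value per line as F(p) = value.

F(1/2) = sqrt(2)*(-330 + sqrt(2) + 108*log(2) + 144*sqrt(6))/36
F(3/2) = sqrt(2)*(-1139 + 30*sqrt(2) + 270*log(2) + 864*sqrt(6))/180
F(3/4) = 2**(1/4)*(-436*sqrt(2) + 2*2**(3/4)*3**(1/4) + 65 + log(2**(42 + 84*sqrt(2))) + 180*6**(3/4))/63

slice at 1/2, 2, 3, transform all 4 pieces, and sum them
on [0, 1/2) integrate f = t against the kernel
on [1/2, 2): add ∫ log(t)·t^(s-1) dt
over [2, 3), the kernel integral of (t + 3) enters the sum
the [3, ∞) slice contributes ∫ t**(-5/2)·t^(s-1) dt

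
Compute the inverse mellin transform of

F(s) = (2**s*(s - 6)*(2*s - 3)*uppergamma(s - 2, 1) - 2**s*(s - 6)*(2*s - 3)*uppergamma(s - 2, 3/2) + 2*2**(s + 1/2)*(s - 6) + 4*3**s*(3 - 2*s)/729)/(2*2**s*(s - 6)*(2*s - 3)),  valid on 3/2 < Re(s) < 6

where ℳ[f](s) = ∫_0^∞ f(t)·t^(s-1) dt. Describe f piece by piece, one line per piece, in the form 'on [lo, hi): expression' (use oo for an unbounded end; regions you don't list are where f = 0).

undo the shared t-power: sqrt(2)/(2*sqrt(t)) on [0, 1); exp(-t)/(2*t) on [1, 3/2); 1/(32*t**5) on [3/2, ∞)
undo the common scale on t: 1/sqrt(t) on [0, 2); exp(-t/2)/t on [2, 3); t**(-5) on [3, ∞)
undo the shared t-power: sqrt(t) on [0, 2); exp(-t/2) on [2, 3); t**(-4) on [3, ∞)
summing 3 kernel integrals split by 1, 3/2 yields ℳ[f](s)
[0, 1) adds the kernel integral of sqrt(2)/(2*t**(3/2))
for t in [1, 3/2): the term is ∫ exp(-t)/(2*t**2)·t^(s-1)
the [3/2, ∞) slice contributes ∫ 1/(32*t**6)·t^(s-1) dt

on [0, 1): sqrt(2)/(2*t**(3/2))
on [1, 3/2): exp(-t)/(2*t**2)
on [3/2, oo): 1/(32*t**6)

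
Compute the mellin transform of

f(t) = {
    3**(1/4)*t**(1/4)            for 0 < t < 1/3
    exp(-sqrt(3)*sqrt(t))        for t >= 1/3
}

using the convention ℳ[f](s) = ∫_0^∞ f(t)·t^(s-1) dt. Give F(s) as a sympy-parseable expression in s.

peel off the common scale on t: 2**(1/4)*t**(1/4) on [0, 1/2); exp(-sqrt(2)*sqrt(t)) on [1/2, ∞)
the common scale on t comes off first: t**(1/4) on [0, 1); exp(-sqrt(t)) on [1, ∞)
back out the power substitution: sqrt(t) on [0, 1); exp(-t) on [1, ∞)
f breaks at 1/3 into 2 integrals to sum
between 0 and 1/3 the integrand is 3**(1/4)*t**(1/4)·t^(s-1)
segment [1/3, ∞) carries exp(-sqrt(3)*sqrt(t)); integrate it

2*((4*s + 1)*uppergamma(2*s, 1) + 2)/(3**s*(4*s + 1))
  Re(s) > -1/4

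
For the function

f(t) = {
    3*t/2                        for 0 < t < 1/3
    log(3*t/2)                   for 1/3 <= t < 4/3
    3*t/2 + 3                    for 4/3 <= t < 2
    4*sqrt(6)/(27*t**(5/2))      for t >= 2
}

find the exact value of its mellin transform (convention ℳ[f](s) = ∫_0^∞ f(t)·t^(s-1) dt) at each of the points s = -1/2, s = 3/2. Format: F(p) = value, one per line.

undo the common scale on t: 3*t on [0, 1/6); log(3*t) on [1/6, 2/3); 3*t + 3 on [2/3, 1); …
the common scale on t comes off first: t on [0, 1/2); log(t) on [1/2, 2); t + 3 on [2, 3); …
treat the 4 regions marked off by 1/3, 4/3, 2 separately and sum
[0, 1/3) adds the kernel integral of 3*t/2
∫ log(3*t/2)·t^(s-1) over [1/3, 4/3)
segment 4/3 to 2 holds (3*t/2 + 3); add its integral
on [2, ∞): add ∫ 4*sqrt(6)/(27*t**(5/2))·t^(s-1) dt

F(-1/2) = sqrt(3)*(-486*log(2) + sqrt(2) + 648)/162
F(3/2) = sqrt(3)*(-1139 + 30*sqrt(2) + 270*log(2) + 864*sqrt(6))/405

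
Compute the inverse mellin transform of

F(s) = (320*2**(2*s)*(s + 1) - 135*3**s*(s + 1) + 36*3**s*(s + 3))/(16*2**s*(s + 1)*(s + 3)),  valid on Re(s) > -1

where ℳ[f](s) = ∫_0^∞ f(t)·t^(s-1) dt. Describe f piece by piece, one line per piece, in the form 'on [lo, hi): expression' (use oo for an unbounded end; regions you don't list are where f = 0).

the 2 pieces separated at 3/2 each add one integral
on [0, 3/2) integrate f = 3*t/2 against the kernel
segment 3/2 to 2 holds 5*t**3/2; add its integral

on [0, 3/2): 3*t/2
on [3/2, 2): 5*t**3/2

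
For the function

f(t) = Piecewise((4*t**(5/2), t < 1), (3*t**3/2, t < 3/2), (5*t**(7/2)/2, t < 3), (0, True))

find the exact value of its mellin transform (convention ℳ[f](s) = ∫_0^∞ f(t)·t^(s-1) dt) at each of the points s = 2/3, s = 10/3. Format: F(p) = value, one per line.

linearity at 1, 3/2 turns ℳ[f](s) into 3 summed integrals
the [0, 1) slice contributes ∫ 4*t**(5/2)·t^(s-1) dt
for t in [1, 3/2): the term is ∫ 3*t**3/2·t^(s-1)
∫ over [3/2, 3) of 5*t**(7/2)/2·t^(s-1) joins the sum

F(2/3) = -243*2**(5/6)*3**(1/6)/160 + 357/418 + 243*2**(1/3)*3**(2/3)/352 + 243*3**(1/6)/5
F(10/3) = -10935*2**(1/6)*3**(5/6)/5248 + 597/1330 + 6561*2**(2/3)*3**(1/3)/4864 + 10935*3**(5/6)/41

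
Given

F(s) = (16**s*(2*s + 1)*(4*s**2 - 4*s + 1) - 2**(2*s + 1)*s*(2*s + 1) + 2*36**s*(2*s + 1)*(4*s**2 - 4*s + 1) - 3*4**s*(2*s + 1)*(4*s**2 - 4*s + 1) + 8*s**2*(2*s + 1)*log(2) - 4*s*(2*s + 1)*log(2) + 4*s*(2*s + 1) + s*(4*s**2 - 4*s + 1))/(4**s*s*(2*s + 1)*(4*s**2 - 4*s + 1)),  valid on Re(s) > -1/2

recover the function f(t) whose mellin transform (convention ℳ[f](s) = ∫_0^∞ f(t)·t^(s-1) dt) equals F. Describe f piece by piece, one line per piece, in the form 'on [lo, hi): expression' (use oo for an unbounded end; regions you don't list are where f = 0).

on [0, 1/4): sqrt(t)
on [1/4, 1): log(sqrt(t))/sqrt(t)
on [1, 4): 3
on [4, 9): 2

peel off the power substitution: t on [0, 1/2); log(t)/t on [1/2, 1); 3 on [1, 2); …
slice at 1/4, 1, 4, transform all 4 pieces, and sum them
∫ over [0, 1/4) of sqrt(t)·t^(s-1) joins the sum
between 1/4 and 1 the integrand is log(sqrt(t))/sqrt(t)·t^(s-1)
the [1, 4) slice contributes ∫ 3·t^(s-1) dt
segment [4, 9) carries 2; integrate it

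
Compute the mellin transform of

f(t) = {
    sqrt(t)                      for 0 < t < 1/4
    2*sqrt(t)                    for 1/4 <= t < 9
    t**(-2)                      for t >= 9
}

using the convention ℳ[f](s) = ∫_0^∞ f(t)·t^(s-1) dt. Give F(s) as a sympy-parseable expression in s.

(-36**s*(2*s + 1) + 972*6**(2*s)*(s - 2) - 81*s + 162)/(81*4**s*(s - 2)*(2*s + 1))
  -1/2 < Re(s) < 2

the power substitution comes off first: t on [0, 1/2); 2*t on [1/2, 3); t**(-4) on [3, ∞)
decompose at 1/4, 9; ℳ[f](s) sums the 3 pieces' integrals
∫ over [0, 1/4) of sqrt(t)·t^(s-1) joins the sum
the [1/4, 9) slice contributes ∫ 2*sqrt(t)·t^(s-1) dt
on [9, ∞) integrate f = t**(-2) against the kernel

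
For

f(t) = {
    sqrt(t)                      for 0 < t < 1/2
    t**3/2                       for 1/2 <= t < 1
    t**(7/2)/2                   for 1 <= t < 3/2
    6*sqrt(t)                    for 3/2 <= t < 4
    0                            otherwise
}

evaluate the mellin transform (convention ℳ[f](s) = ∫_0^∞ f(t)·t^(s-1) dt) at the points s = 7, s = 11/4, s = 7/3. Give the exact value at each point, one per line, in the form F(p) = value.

F(7) = -391473*sqrt(6)/71680 + sqrt(2)/1920 + 2254858031/86016
F(11/4) = -55323*2**(3/4)*3**(1/4)/20800 - 2**(1/4)/736 + 4/575 + 2**(3/4)/52 + 1536*sqrt(2)/13
F(7/3) = -78327*2**(1/6)*3**(5/6)/38080 + 9/1120 + 3*2**(1/6)/68 + 2359245*2**(2/3)/34816

integrate the 4 segments split at 1/2, 1, 3/2, then add the results
∫ sqrt(t)·t^(s-1) over [0, 1/2)
the [1/2, 1) slice contributes ∫ t**3/2·t^(s-1) dt
on [1, 3/2) integrate f = t**(7/2)/2 against the kernel
[3/2, 4) adds the kernel integral of 6*sqrt(t)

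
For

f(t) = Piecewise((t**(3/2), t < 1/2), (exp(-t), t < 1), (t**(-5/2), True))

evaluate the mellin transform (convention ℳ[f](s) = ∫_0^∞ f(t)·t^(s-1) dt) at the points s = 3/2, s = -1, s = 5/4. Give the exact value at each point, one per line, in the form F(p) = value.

breakpoints 1/2, 1: one integral from each of the 3 segments
on [0, 1/2): add ∫ t**(3/2)·t^(s-1) dt
∫ exp(-t)·t^(s-1) over [1/2, 1)
on [1, ∞) integrate f = t**(-5/2) against the kernel

F(3/2) = -exp(-1) - sqrt(pi)*erfc(1)/2 + sqrt(pi)*erfc(sqrt(2)/2)/2 + sqrt(2)*exp(-1/2)/2 + 25/24
F(-1) = -expint(2, 1) + 2/7 + 2*expint(2, 1/2) + sqrt(2)
F(5/4) = -uppergamma(5/4, 1) + 2**(1/4)/22 + uppergamma(5/4, 1/2) + 4/5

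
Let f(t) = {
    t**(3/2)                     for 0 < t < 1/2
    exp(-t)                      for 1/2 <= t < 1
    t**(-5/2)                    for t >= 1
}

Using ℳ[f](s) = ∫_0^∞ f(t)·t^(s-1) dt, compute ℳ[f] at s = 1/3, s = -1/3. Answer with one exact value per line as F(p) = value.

cuts at 1/2, 1: linearity sums the 3 kernel integrals
on [0, 1/2) integrate f = t**(3/2) against the kernel
segment 1/2 to 1 holds exp(-t); add its integral
[1, ∞) adds the kernel integral of t**(-5/2)

F(1/3) = -uppergamma(1/3, 1) + 3*2**(1/6)/22 + 6/13 + uppergamma(1/3, 1/2)
F(-1/3) = -uppergamma(-1/3, 1) + 6/17 + 3*2**(5/6)/14 + uppergamma(-1/3, 1/2)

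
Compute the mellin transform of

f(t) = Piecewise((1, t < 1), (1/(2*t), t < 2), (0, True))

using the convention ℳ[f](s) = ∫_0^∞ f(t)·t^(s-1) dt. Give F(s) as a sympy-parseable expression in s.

reversing the shared t-power: t on [0, 1); 1/2 on [1, 2)
along the cuts 1, ℳ[f](s) splits into 2 integrals
[0, 1) adds the kernel integral of 1
∫ 1/(2*t)·t^(s-1) over [1, 2)

(2**s*s + 2*s - 4)/(4*s*(s - 1))
  Re(s) > 0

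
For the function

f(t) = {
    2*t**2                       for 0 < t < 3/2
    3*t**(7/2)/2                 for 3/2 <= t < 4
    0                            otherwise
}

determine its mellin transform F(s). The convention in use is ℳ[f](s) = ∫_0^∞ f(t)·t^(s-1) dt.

summing 2 kernel integrals split by 3/2 yields ℳ[f](s)
the [0, 3/2) slice contributes ∫ 2*t**2·t^(s-1) dt
∫ over [3/2, 4) of 3*t**(7/2)/2·t^(s-1) joins the sum

(2*(3/2)**(s + 2)*(2*s + 7) - 3*(3/2)**(s + 7/2)*(s + 2) + 3*4**(s + 7/2)*(s + 2))/((s + 2)*(2*s + 7))
  Re(s) > -2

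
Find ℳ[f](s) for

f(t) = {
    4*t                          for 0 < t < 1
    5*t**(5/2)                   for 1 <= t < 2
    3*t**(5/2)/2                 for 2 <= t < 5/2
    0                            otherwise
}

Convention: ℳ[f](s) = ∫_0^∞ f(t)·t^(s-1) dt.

along the cuts 1, 2, ℳ[f](s) splits into 3 integrals
on [0, 1): add ∫ 4*t·t^(s-1) dt
∫ over [1, 2) of 5*t**(5/2)·t^(s-1) joins the sum
for t in [2, 5/2): the term is ∫ 3*t**(5/2)/2·t^(s-1)

(7*2**(s + 5/2)*(s + 1) + 3*(5/2)**(s + 5/2)*(s + 1) - 2*s + 10)/((s + 1)*(2*s + 5))
  Re(s) > -1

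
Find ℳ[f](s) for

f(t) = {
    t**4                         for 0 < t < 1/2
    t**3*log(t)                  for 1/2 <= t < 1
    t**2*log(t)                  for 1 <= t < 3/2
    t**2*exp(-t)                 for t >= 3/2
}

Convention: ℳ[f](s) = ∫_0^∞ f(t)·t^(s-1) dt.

(16*2**s*(s + 2)**2*(s + 4)*(2*s + (s + 2)**2 + 5)*uppergamma(s + 2, 3/2) - 16*2**s*(s + 2)**2*(s + 4) + 16*2**s*(s + 4)*(2*s + (s + 2)**2 + 5) + 3**s*(s + 2)*(s + 4)*(-36*log(2) + 36*log(3))*(2*s + (s + 2)**2 + 5) - 36*3**s*(s + 4)*(2*s + (s + 2)**2 + 5) + (s + 2)**3*(s + 4)*log(4) + (s + 2)**2*(s + 4)*log(4) + 2*(s + 2)**2*(s + 4) + (s + 2)**2*(2*s + (s + 2)**2 + 5))/(16*2**s*(s + 2)**2*(s + 4)*(2*s + (s + 2)**2 + 5))
  Re(s) > -4

peel off the shared t-power: t**2 on [0, 1/2); t*log(t) on [1/2, 1); log(t) on [1, 3/2); …
slice at 1/2, 1, 3/2, transform all 4 pieces, and sum them
∫ over [0, 1/2) of t**4·t^(s-1) joins the sum
∫ t**3*log(t)·t^(s-1) over [1/2, 1)
for t in [1, 3/2): the term is ∫ t**2*log(t)·t^(s-1)
piece [3/2, ∞): integrate t**2*exp(-t) against the kernel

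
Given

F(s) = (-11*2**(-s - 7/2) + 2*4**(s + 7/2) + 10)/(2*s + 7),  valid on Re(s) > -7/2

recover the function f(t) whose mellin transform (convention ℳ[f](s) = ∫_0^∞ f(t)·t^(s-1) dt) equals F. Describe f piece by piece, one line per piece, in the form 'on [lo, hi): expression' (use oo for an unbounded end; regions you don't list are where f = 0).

split f at 1/2, 1: ℳ[f](s) collects 3 kernel integrals
between 0 and 1/2 the integrand is t**(7/2)/2·t^(s-1)
the [1/2, 1) slice contributes ∫ 6*t**(7/2)·t^(s-1) dt
piece [1, 4): integrate t**(7/2) against the kernel

on [0, 1/2): t**(7/2)/2
on [1/2, 1): 6*t**(7/2)
on [1, 4): t**(7/2)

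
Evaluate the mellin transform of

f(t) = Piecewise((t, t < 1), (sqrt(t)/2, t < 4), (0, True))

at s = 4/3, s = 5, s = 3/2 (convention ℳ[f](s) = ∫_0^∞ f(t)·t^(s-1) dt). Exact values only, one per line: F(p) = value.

F(4/3) = 12/77 + 24*2**(2/3)/11
F(5) = 12293/66
F(3/2) = 83/20

back out the power substitution: t**2 on [0, 1); t/2 on [1, 2)
strip the shared t-power: t on [0, 1); 1/2 on [1, 2)
decompose at 1; ℳ[f](s) sums the 2 pieces' integrals
between 0 and 1 the integrand is t·t^(s-1)
on [1, 4) integrate f = sqrt(t)/2 against the kernel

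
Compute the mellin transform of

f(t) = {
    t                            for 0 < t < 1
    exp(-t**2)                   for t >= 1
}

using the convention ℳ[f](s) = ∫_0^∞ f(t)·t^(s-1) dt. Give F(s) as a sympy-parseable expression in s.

peel off the power substitution: sqrt(t) on [0, 1); exp(-t) on [1, ∞)
along the cuts 1, ℳ[f](s) splits into 2 integrals
segment 0 to 1 holds t; add its integral
over [1, ∞), the kernel integral of exp(-t**2) enters the sum

((s + 1)*uppergamma(s/2, 1) + 2)/(2*(s + 1))
  Re(s) > -1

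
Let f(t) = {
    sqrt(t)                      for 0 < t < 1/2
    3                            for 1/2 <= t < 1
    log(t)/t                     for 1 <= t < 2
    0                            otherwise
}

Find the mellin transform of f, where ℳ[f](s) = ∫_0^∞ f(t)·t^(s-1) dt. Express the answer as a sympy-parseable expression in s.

(2*2**s*s*(2*s + 1) + 6*2**s*(s - 1)**2*(2*s + 1) + 4**s*s*(s - 1)*(2*s + 1)*log(2) - 4**s*s*(2*s + 1) + 2*sqrt(2)*s*(s - 1)**2 - 6*(s - 1)**2*(2*s + 1))/(2*2**s*s*(s - 1)**2*(2*s + 1))
  Re(s) > -1/2

invert the shared t-power to get t**(3/2) on [0, 1/2); 3*t on [1/2, 1); log(t) on [1, 2)
summing 3 kernel integrals split by 1/2, 1 yields ℳ[f](s)
∫ over [0, 1/2) of sqrt(t)·t^(s-1) joins the sum
segment [1/2, 1) carries 3; integrate it
∫ over [1, 2) of log(t)/t·t^(s-1) joins the sum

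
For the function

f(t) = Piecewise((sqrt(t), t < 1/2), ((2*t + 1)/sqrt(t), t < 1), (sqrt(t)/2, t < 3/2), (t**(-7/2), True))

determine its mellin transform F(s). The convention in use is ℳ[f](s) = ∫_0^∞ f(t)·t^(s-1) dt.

strip the shared t-power: 1 on [0, 1/2); (2*t + 1)/t on [1/2, 1); 1/2 on [1, 3/2); …
strip the shared t-power: t on [0, 1/2); 2*t + 1 on [1/2, 1); t/2 on [1, 3/2); …
treat the 4 regions marked off by 1/2, 1, 3/2 separately and sum
∫ sqrt(t)·t^(s-1) over [0, 1/2)
segment 1/2 to 1 holds (2*t + 1)/sqrt(t); add its integral
for t in [1, 3/2): the term is ∫ sqrt(t)/2·t^(s-1)
piece [3/2, ∞): integrate t**(-7/2) against the kernel

(3240*2**s*s**2 - 11664*2**s*s + 1134*2**s + 196*3**s*sqrt(6)*s**2 - 1296*3**s*sqrt(6)*s + 599*3**s*sqrt(6) - 1944*sqrt(2)*s**2 + 6480*sqrt(2)*s + 1134*sqrt(2))/(162*2**s*(8*s**3 - 28*s**2 - 2*s + 7))
  -1/2 < Re(s) < 7/2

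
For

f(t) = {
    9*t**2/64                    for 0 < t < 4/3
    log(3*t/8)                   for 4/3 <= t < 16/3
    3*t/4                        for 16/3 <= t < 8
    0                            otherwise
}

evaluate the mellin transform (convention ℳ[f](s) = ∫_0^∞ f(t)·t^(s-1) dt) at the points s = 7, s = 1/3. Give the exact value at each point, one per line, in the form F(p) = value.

reversing the common scale on t: t**2/16 on [0, 2); log(t/4) on [2, 8); t/2 on [8, 12)
back out the common scale on t: t**2/4 on [0, 1); log(t/2) on [1, 4); t on [4, 6)
peel off the common scale on t: t**2 on [0, 1/2); log(t) on [1/2, 2); 2*t on [2, 3)
linearity at 4/3, 16/3 turns ℳ[f](s) into 3 summed integrals
on [0, 4/3) integrate f = 9*t**2/64 against the kernel
for t in [4/3, 16/3): the term is ∫ log(3*t/8)·t^(s-1)
[16/3, 8) adds the kernel integral of 3*t/4

F(7) = 268451840*log(2)/15309 + 1455369834496/964467
F(1/3) = -8*18**(1/3) + log(2**(6**(2/3) + 2*18**(1/3))) + 9 + 85*6**(2/3)/28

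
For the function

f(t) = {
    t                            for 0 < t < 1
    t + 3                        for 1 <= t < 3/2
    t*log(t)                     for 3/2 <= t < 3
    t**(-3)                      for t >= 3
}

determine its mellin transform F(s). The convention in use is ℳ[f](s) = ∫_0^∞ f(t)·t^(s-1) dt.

(-162*2**s*s*(s - 3)*(s**2 + 2*s + 1) - 162*2**s*(s - 3)*(s**2 + 2*s + 1) - 81*3**s*s**2*(s - 3)*(s + 1)*log(3) + 81*3**s*s**2*(s - 3)*(s + 1)*log(2) - 81*3**s*s*(s - 3)*(s + 1)*log(3) + 81*3**s*s*(s - 3)*(s + 1)*log(2) + 81*3**s*s*(s - 3)*(s + 1) + 243*3**s*s*(s - 3)*(s**2 + 2*s + 1) + 162*3**s*(s - 3)*(s**2 + 2*s + 1) + 162*6**s*s**2*(s - 3)*(s + 1)*log(3) - 162*6**s*s*(s - 3)*(s + 1) + 162*6**s*s*(s - 3)*(s + 1)*log(3) - 2*6**s*s*(s + 1)*(s**2 + 2*s + 1))/(54*2**s*s*(s - 3)*(s + 1)*(s**2 + 2*s + 1))
  -1 < Re(s) < 3

integrate the 4 segments split at 1, 3/2, 3, then add the results
∫ over [0, 1) of t·t^(s-1) joins the sum
the [1, 3/2) slice contributes ∫ (t + 3)·t^(s-1) dt
between 3/2 and 3 the integrand is t*log(t)·t^(s-1)
∫ over [3, ∞) of t**(-3)·t^(s-1) joins the sum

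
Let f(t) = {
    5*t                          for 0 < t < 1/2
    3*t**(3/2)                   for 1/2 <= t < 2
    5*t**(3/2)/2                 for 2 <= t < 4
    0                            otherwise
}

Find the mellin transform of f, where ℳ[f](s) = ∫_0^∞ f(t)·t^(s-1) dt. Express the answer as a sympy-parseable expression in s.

decompose at 1/2, 2; ℳ[f](s) sums the 3 pieces' integrals
∫ over [0, 1/2) of 5*t·t^(s-1) joins the sum
segment [1/2, 2) carries 3*t**(3/2); integrate it
∫ 5*t**(3/2)/2·t^(s-1) over [2, 4)

(80*2**(2*s)*(s + 1) - 3*2**(1/2 - s)*(s + 1) + 4*2**(s + 1/2)*(s + 1) + 5*(2*s + 3)/2**s)/(2*(s + 1)*(2*s + 3))
  Re(s) > -1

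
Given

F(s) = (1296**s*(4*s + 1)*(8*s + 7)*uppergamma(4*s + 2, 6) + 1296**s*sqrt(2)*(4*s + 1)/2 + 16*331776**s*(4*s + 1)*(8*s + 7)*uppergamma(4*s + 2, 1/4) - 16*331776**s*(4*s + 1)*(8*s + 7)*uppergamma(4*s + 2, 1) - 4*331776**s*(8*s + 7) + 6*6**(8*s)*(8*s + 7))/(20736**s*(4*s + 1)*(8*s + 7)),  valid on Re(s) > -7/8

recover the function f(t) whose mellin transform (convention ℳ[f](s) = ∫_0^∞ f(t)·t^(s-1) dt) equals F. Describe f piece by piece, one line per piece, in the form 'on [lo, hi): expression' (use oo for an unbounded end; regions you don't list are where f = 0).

invert the power substitution to get t**(7/4) on [0, 1/4); t*exp(-sqrt(t)/2) on [1/4, 4); sqrt(t)/2 on [4, 9); …
remove the shared t-power first: t**(3/4) on [0, 1/4); exp(-sqrt(t)/2) on [1/4, 4); 1/(2*sqrt(t)) on [4, 9); …
peel off the power substitution: t**(3/2) on [0, 1/2); exp(-t/2) on [1/2, 2); 1/(2*t) on [2, 3); …
along the cuts 1/16, 16, 81, ℳ[f](s) splits into 4 integrals
piece [0, 1/16): integrate t**(7/8) against the kernel
the [1/16, 16) slice contributes ∫ sqrt(t)*exp(-t**(1/4)/2)·t^(s-1) dt
piece [16, 81): integrate t**(1/4)/2 against the kernel
segment [81, ∞) carries sqrt(t)*exp(-2*t**(1/4)); integrate it

on [0, 1/16): t**(7/8)
on [1/16, 16): sqrt(t)*exp(-t**(1/4)/2)
on [16, 81): t**(1/4)/2
on [81, oo): sqrt(t)*exp(-2*t**(1/4))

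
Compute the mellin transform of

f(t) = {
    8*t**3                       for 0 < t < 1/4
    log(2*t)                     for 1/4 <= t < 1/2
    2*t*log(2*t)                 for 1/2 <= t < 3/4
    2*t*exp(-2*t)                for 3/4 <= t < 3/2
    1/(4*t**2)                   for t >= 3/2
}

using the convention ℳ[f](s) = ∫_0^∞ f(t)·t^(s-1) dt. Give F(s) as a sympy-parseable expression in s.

reversing the common scale on t: t**3 on [0, 1/2); log(t) on [1/2, 1); t*log(t) on [1, 3/2); …
undo the shared t-power: t**2 on [0, 1/2); log(t)/t on [1/2, 1); log(t) on [1, 3/2); …
treat the 5 regions marked off by 1/4, 1/2, 3/4, 3/2 separately and sum
on [0, 1/4) integrate f = 8*t**3 against the kernel
for t in [1/4, 1/2): the term is ∫ log(2*t)·t^(s-1)
segment 1/2 to 3/4 holds 2*t*log(2*t); add its integral
[3/4, 3/2) adds the kernel integral of 2*t*exp(-2*t)
on [3/2, ∞) integrate f = 1/(4*t**2) against the kernel

(72*2**s*(s - 2)*(s + 1)**2*(s + 3)*(2*s - (s + 1)**2 + 1)*uppergamma(s + 1, 3/2) - 72*2**s*(s - 2)*(s + 1)**2*(s + 3)*(2*s - (s + 1)**2 + 1)*uppergamma(s + 1, 3) + 72*2**s*(s - 2)*(s + 1)**2*(s + 3) + 72*2**s*(s - 2)*(s + 3)*(2*s - (s + 1)**2 + 1) + 3**s*(s - 2)*(s + 1)*(s + 3)*(-108*log(2) + 108*log(3))*(2*s - (s + 1)**2 + 1) - 108*3**s*(s - 2)*(s + 3)*(2*s - (s + 1)**2 + 1) - 8*6**s*(s + 1)**2*(s + 3)*(2*s - (s + 1)**2 + 1) - 72*(s - 2)*(s + 1)**3*(s + 3)*log(2) - 72*(s - 2)*(s + 1)**2*(s + 3) + 72*(s - 2)*(s + 1)**2*(s + 3)*log(2) + 9*(s - 2)*(s + 1)**2*(2*s - (s + 1)**2 + 1))/(72*2**(2*s)*(s - 2)*(s + 1)**2*(s + 3)*(2*s - (s + 1)**2 + 1))
  -3 < Re(s) < 2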